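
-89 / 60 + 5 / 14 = -473 / 420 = -1.13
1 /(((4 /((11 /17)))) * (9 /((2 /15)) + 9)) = 11 /5202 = 0.00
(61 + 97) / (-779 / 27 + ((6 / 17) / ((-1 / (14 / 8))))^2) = -4931496 / 888617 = -5.55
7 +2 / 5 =37 / 5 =7.40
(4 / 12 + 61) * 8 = 1472 / 3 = 490.67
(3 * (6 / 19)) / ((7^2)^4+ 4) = 18 / 109531295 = 0.00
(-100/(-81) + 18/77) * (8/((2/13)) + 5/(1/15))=1163066/6237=186.48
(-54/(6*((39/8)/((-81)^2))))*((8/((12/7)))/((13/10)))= -7348320/169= -43481.18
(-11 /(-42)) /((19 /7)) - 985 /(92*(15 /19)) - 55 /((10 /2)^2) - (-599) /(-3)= -5645999 /26220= -215.33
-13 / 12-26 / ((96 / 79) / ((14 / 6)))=-7345 / 144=-51.01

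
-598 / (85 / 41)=-24518 / 85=-288.45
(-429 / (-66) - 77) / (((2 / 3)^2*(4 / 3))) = -3807 / 32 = -118.97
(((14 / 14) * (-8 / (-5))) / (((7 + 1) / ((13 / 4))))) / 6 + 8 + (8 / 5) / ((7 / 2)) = 1439 / 168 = 8.57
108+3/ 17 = 1839/ 17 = 108.18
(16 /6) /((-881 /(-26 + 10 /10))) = 200 /2643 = 0.08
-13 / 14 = -0.93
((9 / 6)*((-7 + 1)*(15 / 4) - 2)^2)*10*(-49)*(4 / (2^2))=-1764735 / 4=-441183.75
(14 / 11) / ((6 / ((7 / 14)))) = 7 / 66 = 0.11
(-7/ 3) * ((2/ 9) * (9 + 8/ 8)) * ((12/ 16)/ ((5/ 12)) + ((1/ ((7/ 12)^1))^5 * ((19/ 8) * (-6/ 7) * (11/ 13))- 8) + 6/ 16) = 1916535461/ 11798514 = 162.44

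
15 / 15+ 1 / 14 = 15 / 14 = 1.07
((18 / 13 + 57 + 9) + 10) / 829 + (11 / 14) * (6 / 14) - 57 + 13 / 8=-232119423 / 4224584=-54.94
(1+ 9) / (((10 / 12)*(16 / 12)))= 9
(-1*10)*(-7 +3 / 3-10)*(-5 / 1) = -800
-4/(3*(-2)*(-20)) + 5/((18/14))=347/90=3.86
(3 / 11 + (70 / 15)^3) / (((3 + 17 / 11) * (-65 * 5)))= -6053 / 87750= -0.07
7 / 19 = 0.37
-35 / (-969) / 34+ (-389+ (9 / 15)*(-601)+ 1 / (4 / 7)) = -246386311 / 329460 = -747.85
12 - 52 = -40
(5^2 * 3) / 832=75 / 832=0.09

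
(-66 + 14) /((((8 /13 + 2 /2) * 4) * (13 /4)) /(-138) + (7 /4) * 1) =-4784 /147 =-32.54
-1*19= -19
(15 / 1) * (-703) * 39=-411255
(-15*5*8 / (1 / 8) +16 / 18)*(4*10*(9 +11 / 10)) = -17449568 / 9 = -1938840.89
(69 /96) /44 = 23 /1408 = 0.02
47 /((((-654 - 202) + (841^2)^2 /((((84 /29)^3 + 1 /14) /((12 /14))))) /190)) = 0.00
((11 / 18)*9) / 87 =11 / 174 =0.06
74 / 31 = 2.39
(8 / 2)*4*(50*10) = 8000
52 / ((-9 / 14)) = -728 / 9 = -80.89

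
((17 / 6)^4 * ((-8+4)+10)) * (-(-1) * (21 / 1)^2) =4092529 / 24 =170522.04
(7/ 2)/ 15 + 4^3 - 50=427/ 30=14.23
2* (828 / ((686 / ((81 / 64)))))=16767 / 5488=3.06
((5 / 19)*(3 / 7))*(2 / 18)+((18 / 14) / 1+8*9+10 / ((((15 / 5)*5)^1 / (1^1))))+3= 76.96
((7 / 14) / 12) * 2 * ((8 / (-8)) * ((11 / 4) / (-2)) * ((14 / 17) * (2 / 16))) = 77 / 6528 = 0.01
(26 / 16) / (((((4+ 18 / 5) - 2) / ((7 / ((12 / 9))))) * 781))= 195 / 99968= 0.00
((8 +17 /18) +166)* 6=1049.67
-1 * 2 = -2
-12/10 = -6/5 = -1.20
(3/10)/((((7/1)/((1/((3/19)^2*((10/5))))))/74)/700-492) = -133570/219054797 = -0.00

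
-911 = -911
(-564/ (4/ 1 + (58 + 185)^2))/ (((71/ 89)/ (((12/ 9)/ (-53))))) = 66928/ 222216439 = 0.00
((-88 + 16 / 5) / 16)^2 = 2809 / 100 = 28.09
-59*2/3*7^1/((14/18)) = -354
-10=-10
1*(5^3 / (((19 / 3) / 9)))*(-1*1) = -3375 / 19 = -177.63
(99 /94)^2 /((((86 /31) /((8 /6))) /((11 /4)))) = 1114047 /759896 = 1.47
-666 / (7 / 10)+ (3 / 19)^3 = -45680751 / 48013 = -951.42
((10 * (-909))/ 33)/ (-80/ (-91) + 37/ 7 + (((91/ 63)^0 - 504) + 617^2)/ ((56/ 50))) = -551460/ 679594817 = -0.00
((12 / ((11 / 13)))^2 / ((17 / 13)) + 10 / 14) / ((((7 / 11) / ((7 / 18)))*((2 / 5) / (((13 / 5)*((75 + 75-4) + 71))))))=133187.61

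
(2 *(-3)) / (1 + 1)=-3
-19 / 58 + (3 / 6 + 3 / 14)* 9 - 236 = -93339 / 406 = -229.90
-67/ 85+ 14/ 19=-83/ 1615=-0.05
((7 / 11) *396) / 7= 36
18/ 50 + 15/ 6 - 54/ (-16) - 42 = -7153/ 200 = -35.76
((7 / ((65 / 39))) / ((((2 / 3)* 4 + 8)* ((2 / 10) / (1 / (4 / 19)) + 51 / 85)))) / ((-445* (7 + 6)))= -1197 / 11292320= -0.00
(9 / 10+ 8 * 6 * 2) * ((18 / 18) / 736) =969 / 7360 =0.13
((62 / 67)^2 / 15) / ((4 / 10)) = 1922 / 13467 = 0.14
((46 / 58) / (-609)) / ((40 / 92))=-529 / 176610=-0.00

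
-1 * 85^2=-7225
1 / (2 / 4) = 2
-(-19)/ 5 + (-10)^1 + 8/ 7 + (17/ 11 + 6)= 958/ 385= 2.49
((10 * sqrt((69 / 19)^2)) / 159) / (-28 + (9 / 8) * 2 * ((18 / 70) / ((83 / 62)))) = -1336300 / 161290183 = -0.01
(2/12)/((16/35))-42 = -3997/96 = -41.64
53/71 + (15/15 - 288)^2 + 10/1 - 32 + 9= 5847329/71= 82356.75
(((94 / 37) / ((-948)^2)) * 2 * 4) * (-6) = -94 / 692751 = -0.00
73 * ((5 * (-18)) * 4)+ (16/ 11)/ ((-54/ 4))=-7805192/ 297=-26280.11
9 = 9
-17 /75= -0.23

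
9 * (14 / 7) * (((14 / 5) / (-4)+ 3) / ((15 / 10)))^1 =138 / 5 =27.60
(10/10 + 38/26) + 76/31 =1980/403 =4.91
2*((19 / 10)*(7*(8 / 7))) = 152 / 5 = 30.40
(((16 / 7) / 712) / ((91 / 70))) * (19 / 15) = 76 / 24297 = 0.00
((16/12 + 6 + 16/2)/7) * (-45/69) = -10/7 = -1.43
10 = 10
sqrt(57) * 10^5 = 100000 * sqrt(57) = 754983.44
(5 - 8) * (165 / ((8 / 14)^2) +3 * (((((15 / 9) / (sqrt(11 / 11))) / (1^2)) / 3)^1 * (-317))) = 1105 / 16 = 69.06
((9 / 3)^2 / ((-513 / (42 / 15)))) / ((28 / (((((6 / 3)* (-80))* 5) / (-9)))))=-80 / 513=-0.16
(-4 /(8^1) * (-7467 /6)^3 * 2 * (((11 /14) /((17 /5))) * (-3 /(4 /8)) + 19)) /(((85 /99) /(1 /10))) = 199977520855761 /50575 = 3954078514.20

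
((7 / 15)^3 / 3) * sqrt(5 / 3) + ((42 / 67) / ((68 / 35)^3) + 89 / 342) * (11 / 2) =343 * sqrt(15) / 30375 + 6849739919 / 3602447424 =1.95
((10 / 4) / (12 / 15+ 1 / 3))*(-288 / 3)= -211.76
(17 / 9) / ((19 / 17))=289 / 171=1.69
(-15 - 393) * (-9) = 3672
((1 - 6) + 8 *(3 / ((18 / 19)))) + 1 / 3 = 62 / 3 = 20.67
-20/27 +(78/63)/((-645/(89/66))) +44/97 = -12561589/43357545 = -0.29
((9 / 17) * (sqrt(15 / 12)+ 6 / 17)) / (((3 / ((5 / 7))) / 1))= 90 / 2023+ 15 * sqrt(5) / 238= 0.19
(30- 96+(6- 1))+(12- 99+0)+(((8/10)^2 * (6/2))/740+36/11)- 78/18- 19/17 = -389649518/2594625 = -150.18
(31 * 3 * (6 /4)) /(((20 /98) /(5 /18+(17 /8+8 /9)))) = 360003 /160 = 2250.02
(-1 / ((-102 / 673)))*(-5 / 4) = -3365 / 408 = -8.25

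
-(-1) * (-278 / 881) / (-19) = 278 / 16739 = 0.02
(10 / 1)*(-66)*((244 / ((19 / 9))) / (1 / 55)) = -79714800 / 19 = -4195515.79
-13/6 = -2.17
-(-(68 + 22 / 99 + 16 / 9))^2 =-4900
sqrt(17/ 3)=sqrt(51)/ 3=2.38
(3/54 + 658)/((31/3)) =11845/186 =63.68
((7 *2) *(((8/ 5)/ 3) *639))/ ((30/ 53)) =210728/ 25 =8429.12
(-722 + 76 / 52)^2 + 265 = 87785474 / 169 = 519440.67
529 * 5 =2645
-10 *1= -10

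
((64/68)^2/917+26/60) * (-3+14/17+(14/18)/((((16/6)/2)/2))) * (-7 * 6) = 355643447/19308090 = 18.42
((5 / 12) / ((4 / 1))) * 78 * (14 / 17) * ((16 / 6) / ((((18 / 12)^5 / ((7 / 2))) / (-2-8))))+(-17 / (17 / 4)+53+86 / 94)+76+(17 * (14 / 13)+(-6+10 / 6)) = 436527427 / 7572123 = 57.65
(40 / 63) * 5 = 200 / 63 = 3.17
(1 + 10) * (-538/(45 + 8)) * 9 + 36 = -51354/53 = -968.94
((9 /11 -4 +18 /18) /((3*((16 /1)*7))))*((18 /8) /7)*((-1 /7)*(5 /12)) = 15 /120736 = 0.00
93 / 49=1.90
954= 954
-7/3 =-2.33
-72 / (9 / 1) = -8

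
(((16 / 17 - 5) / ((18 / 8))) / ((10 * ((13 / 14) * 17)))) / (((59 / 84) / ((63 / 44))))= -284004 / 12191465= -0.02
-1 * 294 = -294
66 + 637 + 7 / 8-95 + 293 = 7215 / 8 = 901.88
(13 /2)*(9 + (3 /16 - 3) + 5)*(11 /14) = 25597 /448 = 57.14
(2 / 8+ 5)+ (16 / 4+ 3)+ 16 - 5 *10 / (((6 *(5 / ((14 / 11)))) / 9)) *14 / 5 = -1109 / 44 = -25.20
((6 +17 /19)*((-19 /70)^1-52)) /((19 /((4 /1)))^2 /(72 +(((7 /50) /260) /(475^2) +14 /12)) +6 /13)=-4011826600093044317 /8570376765401955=-468.10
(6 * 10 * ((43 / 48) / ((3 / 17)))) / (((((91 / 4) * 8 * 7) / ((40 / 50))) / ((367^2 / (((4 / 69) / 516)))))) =292123874253 / 1274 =229296604.59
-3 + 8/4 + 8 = 7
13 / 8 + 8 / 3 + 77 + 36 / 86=84325 / 1032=81.71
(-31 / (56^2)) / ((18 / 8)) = -31 / 7056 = -0.00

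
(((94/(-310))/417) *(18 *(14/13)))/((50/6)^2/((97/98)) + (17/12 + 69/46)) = -1969488/10210498675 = -0.00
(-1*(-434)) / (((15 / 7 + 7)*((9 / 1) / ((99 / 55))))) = 1519 / 160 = 9.49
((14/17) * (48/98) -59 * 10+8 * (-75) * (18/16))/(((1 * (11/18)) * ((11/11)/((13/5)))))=-35213958/6545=-5380.28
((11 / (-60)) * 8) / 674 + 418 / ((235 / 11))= 4648061 / 237585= 19.56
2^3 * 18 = 144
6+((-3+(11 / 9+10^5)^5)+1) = 590526086382100781165884897247 / 59049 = 10000611126049565296040320.00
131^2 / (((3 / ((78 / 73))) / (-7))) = -3123302 / 73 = -42784.96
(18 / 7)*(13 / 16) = 117 / 56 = 2.09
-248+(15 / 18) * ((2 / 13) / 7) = -67699 / 273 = -247.98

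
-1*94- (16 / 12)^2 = -862 / 9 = -95.78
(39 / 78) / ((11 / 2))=1 / 11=0.09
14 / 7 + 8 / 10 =14 / 5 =2.80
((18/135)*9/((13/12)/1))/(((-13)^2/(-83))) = -5976/10985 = -0.54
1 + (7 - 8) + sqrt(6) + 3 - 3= 2.45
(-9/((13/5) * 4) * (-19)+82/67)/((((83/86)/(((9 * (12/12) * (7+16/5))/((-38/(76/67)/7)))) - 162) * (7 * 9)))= -134976957/78002263027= -0.00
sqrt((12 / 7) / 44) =sqrt(231) / 77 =0.20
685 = 685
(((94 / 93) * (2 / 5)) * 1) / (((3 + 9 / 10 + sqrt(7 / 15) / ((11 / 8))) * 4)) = 443586 / 16838053 - 16544 * sqrt(105) / 50514159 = 0.02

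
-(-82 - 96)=178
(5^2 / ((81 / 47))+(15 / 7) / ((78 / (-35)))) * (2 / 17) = 28525 / 17901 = 1.59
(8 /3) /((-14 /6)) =-8 /7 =-1.14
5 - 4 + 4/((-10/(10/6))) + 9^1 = 28/3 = 9.33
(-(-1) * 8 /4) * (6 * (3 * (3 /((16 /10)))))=135 /2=67.50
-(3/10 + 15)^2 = -23409/100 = -234.09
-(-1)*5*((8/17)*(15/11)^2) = 4.38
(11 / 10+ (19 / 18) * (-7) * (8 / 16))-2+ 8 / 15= -731 / 180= -4.06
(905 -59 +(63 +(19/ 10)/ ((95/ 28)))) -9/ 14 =908.92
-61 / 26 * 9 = -549 / 26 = -21.12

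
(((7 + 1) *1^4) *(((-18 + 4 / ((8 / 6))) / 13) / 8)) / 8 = -0.14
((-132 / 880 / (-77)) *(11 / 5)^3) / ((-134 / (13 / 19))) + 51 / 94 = 1135930707 / 2094085000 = 0.54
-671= -671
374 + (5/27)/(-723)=7300849/19521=374.00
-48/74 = -24/37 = -0.65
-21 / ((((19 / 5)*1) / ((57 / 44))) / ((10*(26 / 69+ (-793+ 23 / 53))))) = 760471950 / 13409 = 56713.55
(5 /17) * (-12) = -60 /17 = -3.53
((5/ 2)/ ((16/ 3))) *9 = 135/ 32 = 4.22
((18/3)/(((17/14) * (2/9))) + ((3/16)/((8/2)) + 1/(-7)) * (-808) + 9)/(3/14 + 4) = 103567/4012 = 25.81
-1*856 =-856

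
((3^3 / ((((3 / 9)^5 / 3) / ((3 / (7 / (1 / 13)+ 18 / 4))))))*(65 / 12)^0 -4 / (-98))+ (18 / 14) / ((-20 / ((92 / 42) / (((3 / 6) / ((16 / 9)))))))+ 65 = 682.85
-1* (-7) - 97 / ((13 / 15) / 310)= -450959 / 13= -34689.15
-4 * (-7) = 28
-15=-15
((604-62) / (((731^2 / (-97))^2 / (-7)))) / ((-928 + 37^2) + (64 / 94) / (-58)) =-48656027798 / 171629679963368507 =-0.00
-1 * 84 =-84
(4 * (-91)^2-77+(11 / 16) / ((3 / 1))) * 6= 1586267 / 8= 198283.38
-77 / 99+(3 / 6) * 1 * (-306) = -1384 / 9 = -153.78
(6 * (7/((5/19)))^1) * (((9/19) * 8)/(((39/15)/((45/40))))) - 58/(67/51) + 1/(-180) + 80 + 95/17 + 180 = 1287655693/2665260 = 483.13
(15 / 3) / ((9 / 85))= 425 / 9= 47.22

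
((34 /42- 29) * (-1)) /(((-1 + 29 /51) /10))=-50320 /77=-653.51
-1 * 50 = -50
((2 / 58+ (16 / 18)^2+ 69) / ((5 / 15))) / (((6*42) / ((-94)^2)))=362315762 / 49329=7344.88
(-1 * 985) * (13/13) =-985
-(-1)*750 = 750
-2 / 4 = -1 / 2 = -0.50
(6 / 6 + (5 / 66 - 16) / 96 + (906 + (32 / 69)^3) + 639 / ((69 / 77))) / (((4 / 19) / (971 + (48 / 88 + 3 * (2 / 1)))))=76546224692217835 / 10175894784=7522308.98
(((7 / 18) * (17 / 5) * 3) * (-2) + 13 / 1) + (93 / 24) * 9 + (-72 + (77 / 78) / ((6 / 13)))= -10771 / 360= -29.92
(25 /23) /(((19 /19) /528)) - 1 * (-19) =13637 /23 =592.91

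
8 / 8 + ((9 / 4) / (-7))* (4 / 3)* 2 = 1 / 7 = 0.14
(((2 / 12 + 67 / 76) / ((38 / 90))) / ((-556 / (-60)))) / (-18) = -5975 / 401432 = -0.01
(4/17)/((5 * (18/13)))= 26/765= 0.03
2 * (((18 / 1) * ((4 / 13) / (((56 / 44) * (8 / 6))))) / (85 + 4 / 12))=891 / 11648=0.08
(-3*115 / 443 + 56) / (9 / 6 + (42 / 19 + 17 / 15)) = 13943910 / 1223123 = 11.40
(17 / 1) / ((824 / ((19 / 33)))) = 323 / 27192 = 0.01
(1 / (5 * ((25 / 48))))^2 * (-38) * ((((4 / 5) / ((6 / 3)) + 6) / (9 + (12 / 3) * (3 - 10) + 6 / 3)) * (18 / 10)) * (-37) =-932954112 / 6640625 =-140.49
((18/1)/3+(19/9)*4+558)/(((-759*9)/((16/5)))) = -3584/13365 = -0.27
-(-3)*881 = 2643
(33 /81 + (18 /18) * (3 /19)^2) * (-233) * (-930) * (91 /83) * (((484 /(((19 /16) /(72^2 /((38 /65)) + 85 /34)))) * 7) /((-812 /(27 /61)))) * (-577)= 15643241055636362968800 /19134641467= 817535101591.27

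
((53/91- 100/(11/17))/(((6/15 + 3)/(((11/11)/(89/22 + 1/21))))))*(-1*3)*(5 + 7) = 166446360/417911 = 398.28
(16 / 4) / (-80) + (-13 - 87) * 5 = -500.05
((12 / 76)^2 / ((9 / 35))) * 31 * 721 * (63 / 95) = 9856791 / 6859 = 1437.06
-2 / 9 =-0.22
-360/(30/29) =-348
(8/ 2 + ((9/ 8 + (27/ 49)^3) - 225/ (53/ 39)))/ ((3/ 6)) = -7994962931/ 24941588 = -320.55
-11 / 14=-0.79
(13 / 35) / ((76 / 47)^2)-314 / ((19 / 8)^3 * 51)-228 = -44725816427 / 195893040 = -228.32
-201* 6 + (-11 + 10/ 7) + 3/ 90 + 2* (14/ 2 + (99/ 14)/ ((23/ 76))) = -1154.81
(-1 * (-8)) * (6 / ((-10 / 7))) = -168 / 5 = -33.60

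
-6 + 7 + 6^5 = 7777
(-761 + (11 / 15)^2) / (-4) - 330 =-31474 / 225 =-139.88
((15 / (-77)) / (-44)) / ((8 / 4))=15 / 6776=0.00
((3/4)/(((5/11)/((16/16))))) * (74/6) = 407/20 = 20.35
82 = 82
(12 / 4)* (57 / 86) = 1.99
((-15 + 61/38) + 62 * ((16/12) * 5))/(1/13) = 5199.20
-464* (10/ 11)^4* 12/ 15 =-3712000/ 14641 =-253.53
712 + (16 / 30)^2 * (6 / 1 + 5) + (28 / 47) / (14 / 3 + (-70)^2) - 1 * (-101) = 9070723063 / 11114325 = 816.13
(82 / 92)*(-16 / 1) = -328 / 23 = -14.26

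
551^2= 303601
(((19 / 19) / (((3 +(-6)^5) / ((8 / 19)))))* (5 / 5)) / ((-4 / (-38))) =-4 / 7773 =-0.00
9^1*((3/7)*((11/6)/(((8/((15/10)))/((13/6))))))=1287/448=2.87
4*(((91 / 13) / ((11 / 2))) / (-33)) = -56 / 363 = -0.15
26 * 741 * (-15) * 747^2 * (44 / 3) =-2365132306680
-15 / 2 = -7.50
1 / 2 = 0.50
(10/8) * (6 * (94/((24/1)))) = 235/8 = 29.38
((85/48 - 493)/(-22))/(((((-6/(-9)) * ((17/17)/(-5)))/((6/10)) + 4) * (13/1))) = 4161/9152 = 0.45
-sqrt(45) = -6.71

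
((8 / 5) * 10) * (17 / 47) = 5.79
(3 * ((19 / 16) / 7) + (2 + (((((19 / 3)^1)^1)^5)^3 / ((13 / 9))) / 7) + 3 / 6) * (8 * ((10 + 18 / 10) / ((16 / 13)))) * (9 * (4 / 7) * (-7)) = -14330983916613908608973 / 49601160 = -288924370248879.43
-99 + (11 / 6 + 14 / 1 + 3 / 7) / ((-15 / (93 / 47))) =-998303 / 9870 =-101.15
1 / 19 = 0.05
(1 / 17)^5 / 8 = 1 / 11358856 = 0.00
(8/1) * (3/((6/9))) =36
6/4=3/2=1.50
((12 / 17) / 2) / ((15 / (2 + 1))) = 6 / 85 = 0.07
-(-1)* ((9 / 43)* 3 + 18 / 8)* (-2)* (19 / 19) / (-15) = 33 / 86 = 0.38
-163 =-163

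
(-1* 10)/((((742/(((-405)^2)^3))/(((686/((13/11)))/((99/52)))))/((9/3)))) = -2883134851576875000/53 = -54398770784469339.62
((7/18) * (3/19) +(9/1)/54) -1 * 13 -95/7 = -10511/399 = -26.34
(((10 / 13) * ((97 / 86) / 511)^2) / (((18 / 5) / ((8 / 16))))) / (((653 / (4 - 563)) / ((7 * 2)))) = -235225 / 37707513732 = -0.00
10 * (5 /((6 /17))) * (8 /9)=3400 /27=125.93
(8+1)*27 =243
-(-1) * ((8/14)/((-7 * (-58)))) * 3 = 6/1421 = 0.00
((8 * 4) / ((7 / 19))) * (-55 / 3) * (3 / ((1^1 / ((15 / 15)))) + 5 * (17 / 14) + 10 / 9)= -21451760 / 1323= -16214.48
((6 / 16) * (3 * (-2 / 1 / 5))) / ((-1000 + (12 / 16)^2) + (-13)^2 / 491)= 17676 / 39244385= 0.00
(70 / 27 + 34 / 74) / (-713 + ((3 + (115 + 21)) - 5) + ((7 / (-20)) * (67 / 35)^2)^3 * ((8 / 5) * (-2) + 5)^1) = -653629375000000 / 124812313189081479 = -0.01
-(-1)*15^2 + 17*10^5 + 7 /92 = 156420707 /92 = 1700225.08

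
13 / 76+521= 39609 / 76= 521.17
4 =4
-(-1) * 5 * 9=45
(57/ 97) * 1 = 57/ 97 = 0.59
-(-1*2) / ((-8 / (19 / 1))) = -19 / 4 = -4.75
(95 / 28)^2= 9025 / 784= 11.51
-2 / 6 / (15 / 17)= -17 / 45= -0.38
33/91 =0.36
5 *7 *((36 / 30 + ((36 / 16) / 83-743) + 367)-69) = -5156641 / 332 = -15532.05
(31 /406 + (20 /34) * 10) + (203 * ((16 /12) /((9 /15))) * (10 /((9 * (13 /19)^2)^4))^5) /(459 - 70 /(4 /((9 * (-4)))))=1770034381944968353468129530513634901606025145383692085394526010126978527 /297050046851348460161124829583625489043488544137688917425963219361499302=5.96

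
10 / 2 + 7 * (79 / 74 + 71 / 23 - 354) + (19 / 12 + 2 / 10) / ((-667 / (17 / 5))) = -18094105453 / 7403700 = -2443.93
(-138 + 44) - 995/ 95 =-1985/ 19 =-104.47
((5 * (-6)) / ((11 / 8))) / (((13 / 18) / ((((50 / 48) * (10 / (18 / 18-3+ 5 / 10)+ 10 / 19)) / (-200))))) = -2625 / 2717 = -0.97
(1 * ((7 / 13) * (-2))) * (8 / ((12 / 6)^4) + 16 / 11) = -301 / 143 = -2.10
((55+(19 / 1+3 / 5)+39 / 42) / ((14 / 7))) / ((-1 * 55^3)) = -5287 / 23292500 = -0.00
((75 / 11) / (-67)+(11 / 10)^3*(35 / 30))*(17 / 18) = 109082693 / 79596000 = 1.37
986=986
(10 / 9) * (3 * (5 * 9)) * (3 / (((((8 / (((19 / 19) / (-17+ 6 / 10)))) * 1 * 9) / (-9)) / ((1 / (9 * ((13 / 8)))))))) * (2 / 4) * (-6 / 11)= -375 / 5863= -0.06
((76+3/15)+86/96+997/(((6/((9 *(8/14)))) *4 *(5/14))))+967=394151/240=1642.30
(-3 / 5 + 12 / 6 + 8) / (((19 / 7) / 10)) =658 / 19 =34.63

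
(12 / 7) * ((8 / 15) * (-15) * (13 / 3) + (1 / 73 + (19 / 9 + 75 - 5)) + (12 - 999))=-2495396 / 1533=-1627.79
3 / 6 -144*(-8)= 2305 / 2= 1152.50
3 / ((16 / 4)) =0.75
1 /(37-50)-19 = -248 /13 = -19.08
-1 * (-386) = 386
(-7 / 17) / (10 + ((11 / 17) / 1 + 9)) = -7 / 334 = -0.02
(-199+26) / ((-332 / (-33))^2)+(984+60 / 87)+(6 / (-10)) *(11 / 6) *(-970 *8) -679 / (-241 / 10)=7354703483607 / 770355536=9547.15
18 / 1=18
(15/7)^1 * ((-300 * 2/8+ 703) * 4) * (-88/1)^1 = -3315840/7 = -473691.43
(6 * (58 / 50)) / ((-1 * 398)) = -87 / 4975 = -0.02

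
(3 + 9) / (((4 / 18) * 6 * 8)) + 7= 65 / 8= 8.12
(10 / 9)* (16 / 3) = 160 / 27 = 5.93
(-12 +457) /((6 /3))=445 /2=222.50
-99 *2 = -198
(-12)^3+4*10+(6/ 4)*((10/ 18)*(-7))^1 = -10163/ 6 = -1693.83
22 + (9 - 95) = -64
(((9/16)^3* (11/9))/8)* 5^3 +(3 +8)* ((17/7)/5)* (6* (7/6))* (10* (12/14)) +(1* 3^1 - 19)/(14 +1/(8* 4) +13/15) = 529636474887/1640267776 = 322.90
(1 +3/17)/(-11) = -20/187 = -0.11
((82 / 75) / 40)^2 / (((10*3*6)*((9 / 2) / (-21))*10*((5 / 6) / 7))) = -82369 / 5062500000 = -0.00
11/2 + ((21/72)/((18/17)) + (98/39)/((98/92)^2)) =2198723/275184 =7.99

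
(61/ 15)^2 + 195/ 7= 69922/ 1575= 44.39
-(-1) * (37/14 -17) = -201/14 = -14.36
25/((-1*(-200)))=1/8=0.12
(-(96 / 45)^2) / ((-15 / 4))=4096 / 3375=1.21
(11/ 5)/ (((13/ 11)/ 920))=22264/ 13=1712.62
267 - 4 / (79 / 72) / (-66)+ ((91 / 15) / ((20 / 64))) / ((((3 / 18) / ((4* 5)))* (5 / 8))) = 86778671 / 21725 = 3994.42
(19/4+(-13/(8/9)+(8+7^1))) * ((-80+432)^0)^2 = 41/8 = 5.12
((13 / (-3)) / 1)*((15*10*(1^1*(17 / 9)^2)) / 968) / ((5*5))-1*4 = -160573 / 39204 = -4.10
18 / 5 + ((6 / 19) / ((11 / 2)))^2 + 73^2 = 1164667223 / 218405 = 5332.60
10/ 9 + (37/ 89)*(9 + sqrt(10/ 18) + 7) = 37*sqrt(5)/ 267 + 6218/ 801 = 8.07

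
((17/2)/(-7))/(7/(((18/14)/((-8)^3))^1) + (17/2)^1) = 153/350161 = 0.00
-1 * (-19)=19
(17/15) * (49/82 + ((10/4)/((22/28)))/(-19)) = 41769/85690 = 0.49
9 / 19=0.47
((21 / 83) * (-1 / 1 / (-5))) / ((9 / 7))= 49 / 1245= 0.04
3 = 3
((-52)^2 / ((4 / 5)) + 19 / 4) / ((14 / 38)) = 257241 / 28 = 9187.18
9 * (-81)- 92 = -821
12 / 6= 2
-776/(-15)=51.73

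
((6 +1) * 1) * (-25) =-175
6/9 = 2/3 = 0.67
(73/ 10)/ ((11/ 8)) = 292/ 55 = 5.31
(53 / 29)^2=2809 / 841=3.34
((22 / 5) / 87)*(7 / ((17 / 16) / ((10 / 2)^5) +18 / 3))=0.06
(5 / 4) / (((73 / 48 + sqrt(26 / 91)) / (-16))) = -98112 / 6539 + 9216 * sqrt(14) / 6539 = -9.73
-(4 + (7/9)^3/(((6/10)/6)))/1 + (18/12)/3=-11963/1458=-8.21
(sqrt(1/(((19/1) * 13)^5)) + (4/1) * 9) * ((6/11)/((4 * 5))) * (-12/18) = -36/55 - sqrt(247)/828807265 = -0.65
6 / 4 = 3 / 2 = 1.50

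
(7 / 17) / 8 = 7 / 136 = 0.05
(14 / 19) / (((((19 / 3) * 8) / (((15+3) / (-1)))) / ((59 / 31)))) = -11151 / 22382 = -0.50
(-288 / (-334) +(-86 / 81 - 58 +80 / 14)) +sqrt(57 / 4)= -4969768 / 94689 +sqrt(57) / 2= -48.71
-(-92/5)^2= -8464/25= -338.56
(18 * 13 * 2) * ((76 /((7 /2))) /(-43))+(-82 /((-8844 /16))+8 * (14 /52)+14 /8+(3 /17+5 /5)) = -231.10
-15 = -15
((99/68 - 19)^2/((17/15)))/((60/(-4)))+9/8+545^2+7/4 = 23347343949/78608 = 297009.77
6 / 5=1.20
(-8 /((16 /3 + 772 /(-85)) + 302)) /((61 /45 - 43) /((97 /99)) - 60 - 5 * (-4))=82450 /253602063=0.00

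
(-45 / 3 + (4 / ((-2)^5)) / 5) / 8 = -601 / 320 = -1.88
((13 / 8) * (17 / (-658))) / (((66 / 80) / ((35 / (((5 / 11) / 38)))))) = -20995 / 141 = -148.90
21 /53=0.40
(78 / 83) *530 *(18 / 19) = 471.86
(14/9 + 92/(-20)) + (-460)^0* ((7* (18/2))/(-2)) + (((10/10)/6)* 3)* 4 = -2929/90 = -32.54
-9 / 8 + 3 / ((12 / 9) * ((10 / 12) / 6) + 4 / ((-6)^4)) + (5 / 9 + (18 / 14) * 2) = 551437 / 30744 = 17.94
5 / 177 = 0.03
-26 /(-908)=0.03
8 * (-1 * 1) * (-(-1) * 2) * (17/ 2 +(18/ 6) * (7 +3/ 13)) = -6280/ 13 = -483.08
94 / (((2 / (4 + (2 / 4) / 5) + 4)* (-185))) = -1927 / 17020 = -0.11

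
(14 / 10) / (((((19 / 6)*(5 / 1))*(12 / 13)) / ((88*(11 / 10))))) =9.27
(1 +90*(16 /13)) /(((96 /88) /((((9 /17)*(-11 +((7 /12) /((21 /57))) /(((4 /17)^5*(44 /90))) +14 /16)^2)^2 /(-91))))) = -148925125193937610625692923491445715353 /1171068687247742351704064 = -127170273456754.25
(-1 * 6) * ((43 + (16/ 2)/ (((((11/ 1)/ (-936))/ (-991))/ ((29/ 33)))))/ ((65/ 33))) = -1291279446/ 715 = -1805985.24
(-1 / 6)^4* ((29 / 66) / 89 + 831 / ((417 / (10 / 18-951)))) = -1.46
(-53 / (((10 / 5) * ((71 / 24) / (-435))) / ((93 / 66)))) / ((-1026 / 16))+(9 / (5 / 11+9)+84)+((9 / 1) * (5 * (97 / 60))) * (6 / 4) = 62763511 / 578721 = 108.45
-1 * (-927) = 927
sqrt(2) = 1.41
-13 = -13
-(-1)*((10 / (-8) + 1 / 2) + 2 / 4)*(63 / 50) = -63 / 200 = -0.32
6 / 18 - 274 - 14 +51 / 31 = -26600 / 93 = -286.02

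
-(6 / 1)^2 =-36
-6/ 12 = -1/ 2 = -0.50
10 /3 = 3.33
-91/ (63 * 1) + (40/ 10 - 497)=-494.44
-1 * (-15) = 15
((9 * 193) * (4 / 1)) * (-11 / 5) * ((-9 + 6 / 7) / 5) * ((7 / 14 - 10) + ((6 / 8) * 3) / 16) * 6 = -1957110903 / 1400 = -1397936.36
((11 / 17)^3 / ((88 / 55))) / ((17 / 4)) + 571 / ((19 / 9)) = 858555283 / 3173798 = 270.51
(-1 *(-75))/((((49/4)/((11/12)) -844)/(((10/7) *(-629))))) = 5189250/63959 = 81.13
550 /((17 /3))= 1650 /17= 97.06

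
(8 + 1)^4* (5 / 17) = 32805 / 17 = 1929.71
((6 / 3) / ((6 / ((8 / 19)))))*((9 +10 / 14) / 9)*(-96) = -17408 / 1197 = -14.54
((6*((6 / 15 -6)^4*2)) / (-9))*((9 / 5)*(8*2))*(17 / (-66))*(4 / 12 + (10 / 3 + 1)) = 4681220096 / 103125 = 45393.65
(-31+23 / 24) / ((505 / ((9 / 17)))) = -2163 / 68680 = -0.03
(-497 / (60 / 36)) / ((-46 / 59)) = 87969 / 230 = 382.47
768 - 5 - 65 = 698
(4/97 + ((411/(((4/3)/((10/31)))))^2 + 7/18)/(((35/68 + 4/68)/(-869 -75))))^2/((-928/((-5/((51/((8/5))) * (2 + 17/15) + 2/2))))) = 354443336204859459972788400500/25053938638336524267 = 14147210198.02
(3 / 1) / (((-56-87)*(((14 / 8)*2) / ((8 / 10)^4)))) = -1536 / 625625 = -0.00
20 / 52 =5 / 13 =0.38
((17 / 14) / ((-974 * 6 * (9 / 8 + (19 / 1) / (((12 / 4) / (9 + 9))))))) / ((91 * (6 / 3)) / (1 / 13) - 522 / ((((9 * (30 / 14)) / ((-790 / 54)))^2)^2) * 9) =-6586148313 / 2957190927371672684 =-0.00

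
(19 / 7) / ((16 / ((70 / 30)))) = 19 / 48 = 0.40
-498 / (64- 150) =249 / 43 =5.79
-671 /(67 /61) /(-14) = 40931 /938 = 43.64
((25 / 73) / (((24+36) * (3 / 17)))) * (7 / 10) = 119 / 5256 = 0.02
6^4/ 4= 324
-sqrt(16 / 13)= -4 * sqrt(13) / 13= -1.11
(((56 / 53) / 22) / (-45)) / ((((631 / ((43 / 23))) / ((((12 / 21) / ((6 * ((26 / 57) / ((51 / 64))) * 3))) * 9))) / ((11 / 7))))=-0.00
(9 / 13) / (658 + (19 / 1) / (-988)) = 12 / 11405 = 0.00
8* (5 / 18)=20 / 9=2.22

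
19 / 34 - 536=-18205 / 34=-535.44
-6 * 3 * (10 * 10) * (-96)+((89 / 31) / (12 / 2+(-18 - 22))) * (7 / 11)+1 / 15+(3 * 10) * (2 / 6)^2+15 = 10018279533 / 57970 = 172818.35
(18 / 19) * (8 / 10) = 0.76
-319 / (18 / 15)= -1595 / 6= -265.83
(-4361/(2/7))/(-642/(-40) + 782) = -305270/15961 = -19.13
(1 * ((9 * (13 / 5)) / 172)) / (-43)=-117 / 36980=-0.00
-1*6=-6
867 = 867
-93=-93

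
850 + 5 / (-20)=3399 / 4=849.75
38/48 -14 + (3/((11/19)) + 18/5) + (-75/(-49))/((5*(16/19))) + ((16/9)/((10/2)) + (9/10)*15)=3800297/388080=9.79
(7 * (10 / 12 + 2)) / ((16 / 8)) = 119 / 12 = 9.92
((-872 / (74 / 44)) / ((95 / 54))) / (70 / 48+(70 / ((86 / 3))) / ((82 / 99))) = -43832524032 / 655354175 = -66.88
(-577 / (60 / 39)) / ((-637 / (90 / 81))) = 577 / 882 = 0.65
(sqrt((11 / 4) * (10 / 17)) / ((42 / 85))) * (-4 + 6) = 5 * sqrt(1870) / 42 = 5.15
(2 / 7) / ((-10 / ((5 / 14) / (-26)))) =1 / 2548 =0.00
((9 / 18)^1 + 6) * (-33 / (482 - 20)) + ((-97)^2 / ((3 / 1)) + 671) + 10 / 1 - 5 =320197 / 84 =3811.87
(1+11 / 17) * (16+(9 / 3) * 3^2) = 70.82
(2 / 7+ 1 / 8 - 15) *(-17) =13889 / 56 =248.02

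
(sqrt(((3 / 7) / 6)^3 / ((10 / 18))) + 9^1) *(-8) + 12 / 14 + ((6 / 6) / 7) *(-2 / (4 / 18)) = -507 / 7-6 *sqrt(70) / 245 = -72.63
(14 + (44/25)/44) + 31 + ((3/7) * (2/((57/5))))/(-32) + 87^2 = 405066803/53200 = 7614.04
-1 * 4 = -4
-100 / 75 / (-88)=1 / 66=0.02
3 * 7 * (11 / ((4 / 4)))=231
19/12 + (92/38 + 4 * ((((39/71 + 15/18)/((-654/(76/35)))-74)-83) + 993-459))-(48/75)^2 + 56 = 36303435767383/23158957500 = 1567.58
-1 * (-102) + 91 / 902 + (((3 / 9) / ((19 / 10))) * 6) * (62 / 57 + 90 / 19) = 105728165 / 976866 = 108.23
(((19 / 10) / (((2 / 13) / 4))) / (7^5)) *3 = 741 / 84035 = 0.01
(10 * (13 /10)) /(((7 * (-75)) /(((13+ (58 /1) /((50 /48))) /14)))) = -22321 /183750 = -0.12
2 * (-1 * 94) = -188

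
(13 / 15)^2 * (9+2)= 1859 / 225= 8.26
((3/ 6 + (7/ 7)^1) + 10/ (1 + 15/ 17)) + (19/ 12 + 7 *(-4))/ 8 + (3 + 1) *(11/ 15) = 6.44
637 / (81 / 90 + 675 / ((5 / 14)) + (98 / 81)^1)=39690 / 117893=0.34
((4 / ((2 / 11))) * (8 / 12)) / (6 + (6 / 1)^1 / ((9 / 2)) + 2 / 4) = 88 / 47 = 1.87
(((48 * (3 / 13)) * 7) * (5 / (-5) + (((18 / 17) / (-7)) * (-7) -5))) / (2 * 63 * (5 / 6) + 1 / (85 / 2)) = -423360 / 116051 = -3.65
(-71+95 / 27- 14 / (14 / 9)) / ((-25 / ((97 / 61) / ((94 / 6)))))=40061 / 129015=0.31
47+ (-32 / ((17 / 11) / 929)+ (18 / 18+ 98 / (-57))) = -18594610 / 969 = -19189.48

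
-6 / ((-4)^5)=3 / 512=0.01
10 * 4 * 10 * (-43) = -17200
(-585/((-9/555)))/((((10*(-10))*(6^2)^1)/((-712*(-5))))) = -35674.17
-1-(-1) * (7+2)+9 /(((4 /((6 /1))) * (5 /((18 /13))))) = 763 /65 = 11.74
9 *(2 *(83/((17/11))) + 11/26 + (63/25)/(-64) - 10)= 311224293/353600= 880.16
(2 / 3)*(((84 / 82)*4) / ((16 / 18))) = 126 / 41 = 3.07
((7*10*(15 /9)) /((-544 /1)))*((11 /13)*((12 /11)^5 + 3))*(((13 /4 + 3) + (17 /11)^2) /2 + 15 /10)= -240524171125 /50113917568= -4.80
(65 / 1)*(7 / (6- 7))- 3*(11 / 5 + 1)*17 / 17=-2323 / 5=-464.60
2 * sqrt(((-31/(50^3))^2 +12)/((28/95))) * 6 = 76.57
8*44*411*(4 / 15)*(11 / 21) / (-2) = -1060928 / 105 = -10104.08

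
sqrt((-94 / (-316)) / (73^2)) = sqrt(7426) / 11534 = 0.01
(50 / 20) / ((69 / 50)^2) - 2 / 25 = 146728 / 119025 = 1.23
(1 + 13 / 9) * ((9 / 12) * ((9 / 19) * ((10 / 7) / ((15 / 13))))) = 143 / 133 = 1.08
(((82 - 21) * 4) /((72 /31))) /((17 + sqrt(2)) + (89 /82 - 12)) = 38687969 /2119977 - 6357542 * sqrt(2) /2119977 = 14.01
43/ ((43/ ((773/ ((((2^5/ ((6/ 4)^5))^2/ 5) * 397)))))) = 0.55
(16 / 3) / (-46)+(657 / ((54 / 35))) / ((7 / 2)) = 8387 / 69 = 121.55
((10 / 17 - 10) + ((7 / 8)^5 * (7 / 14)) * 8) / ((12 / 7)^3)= -13021309 / 8912896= -1.46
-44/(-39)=44/39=1.13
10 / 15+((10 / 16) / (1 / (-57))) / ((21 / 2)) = -229 / 84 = -2.73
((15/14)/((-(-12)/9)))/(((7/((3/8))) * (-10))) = -27/6272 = -0.00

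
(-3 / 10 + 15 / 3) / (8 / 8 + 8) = 0.52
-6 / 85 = -0.07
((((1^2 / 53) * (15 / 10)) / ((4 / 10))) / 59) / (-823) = -15 / 10294084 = -0.00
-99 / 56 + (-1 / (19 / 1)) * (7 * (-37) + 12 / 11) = 138181 / 11704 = 11.81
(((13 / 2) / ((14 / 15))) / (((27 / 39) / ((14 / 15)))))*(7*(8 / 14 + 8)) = 1690 / 3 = 563.33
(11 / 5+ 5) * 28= 1008 / 5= 201.60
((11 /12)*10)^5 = 503284375 /7776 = 64722.78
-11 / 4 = -2.75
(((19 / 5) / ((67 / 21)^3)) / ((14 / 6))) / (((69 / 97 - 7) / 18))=-65833803 / 458663575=-0.14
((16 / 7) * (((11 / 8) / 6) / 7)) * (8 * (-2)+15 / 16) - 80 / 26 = -128543 / 30576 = -4.20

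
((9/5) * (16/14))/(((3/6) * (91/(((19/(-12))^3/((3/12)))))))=-6859/9555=-0.72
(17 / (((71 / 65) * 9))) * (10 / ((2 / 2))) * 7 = 77350 / 639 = 121.05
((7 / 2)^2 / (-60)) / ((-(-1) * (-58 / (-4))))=-49 / 3480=-0.01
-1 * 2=-2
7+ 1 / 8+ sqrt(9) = 81 / 8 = 10.12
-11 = -11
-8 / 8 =-1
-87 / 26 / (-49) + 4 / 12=1535 / 3822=0.40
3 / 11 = 0.27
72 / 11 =6.55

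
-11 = -11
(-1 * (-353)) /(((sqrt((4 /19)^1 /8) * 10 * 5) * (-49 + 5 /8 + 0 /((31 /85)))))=-1412 * sqrt(38) /9675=-0.90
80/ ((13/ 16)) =1280/ 13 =98.46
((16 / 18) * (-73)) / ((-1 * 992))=73 / 1116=0.07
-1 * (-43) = 43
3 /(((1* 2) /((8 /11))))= 12 /11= 1.09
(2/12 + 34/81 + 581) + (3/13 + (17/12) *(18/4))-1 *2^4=4820147/8424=572.19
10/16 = 5/8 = 0.62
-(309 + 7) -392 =-708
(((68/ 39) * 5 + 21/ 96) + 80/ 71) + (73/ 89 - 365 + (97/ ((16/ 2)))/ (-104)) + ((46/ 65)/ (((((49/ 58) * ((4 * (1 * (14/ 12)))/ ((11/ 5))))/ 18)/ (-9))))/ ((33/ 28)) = -7892895236711/ 19320974400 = -408.51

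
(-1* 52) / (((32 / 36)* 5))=-117 / 10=-11.70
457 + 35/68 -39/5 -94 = 120943/340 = 355.71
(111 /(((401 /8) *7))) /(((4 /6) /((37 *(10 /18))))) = 27380 /2807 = 9.75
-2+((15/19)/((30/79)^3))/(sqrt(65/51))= -2+493039* sqrt(3315)/2223000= 10.77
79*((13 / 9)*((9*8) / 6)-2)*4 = 14536 / 3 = 4845.33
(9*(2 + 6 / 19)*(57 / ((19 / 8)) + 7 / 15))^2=2346821136 / 9025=260035.58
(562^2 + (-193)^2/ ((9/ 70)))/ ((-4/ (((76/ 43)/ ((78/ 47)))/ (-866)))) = 2433436609/ 13070538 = 186.18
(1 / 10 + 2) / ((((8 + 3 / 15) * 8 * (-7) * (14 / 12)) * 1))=-9 / 2296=-0.00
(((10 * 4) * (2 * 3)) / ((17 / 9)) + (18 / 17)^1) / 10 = 12.81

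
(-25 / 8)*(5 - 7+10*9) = -275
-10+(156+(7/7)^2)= 147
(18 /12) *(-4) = -6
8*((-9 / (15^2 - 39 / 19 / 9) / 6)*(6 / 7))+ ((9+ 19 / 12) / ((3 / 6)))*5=105.79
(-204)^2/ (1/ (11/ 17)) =26928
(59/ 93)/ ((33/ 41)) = 2419/ 3069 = 0.79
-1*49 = -49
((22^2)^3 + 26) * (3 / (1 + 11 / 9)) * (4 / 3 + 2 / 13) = 2959216173 / 13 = 227632013.31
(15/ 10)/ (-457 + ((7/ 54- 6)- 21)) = -81/ 26129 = -0.00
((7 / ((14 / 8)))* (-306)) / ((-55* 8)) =153 / 55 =2.78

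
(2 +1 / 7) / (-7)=-15 / 49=-0.31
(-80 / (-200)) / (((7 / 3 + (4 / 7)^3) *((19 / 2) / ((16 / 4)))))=16464 / 246335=0.07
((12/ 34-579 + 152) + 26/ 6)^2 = 463885444/ 2601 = 178348.88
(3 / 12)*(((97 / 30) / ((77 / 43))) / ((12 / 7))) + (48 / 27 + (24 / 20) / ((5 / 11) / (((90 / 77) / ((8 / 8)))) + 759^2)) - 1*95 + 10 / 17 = -85975212943999 / 930763178400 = -92.37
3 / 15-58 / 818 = 264 / 2045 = 0.13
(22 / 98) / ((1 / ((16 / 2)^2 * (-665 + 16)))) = -9324.41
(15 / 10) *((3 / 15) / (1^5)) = 3 / 10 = 0.30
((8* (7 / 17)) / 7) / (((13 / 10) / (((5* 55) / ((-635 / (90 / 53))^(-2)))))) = 249184985500 / 17901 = 13920171.25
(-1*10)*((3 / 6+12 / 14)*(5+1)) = -570 / 7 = -81.43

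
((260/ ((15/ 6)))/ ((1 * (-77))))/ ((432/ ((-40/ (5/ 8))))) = 0.20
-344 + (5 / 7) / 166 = -399723 / 1162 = -344.00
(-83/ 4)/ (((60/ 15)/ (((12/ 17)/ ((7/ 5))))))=-1245/ 476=-2.62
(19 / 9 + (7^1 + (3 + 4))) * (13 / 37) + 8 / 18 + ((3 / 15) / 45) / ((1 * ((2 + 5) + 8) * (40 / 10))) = 3049537 / 499500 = 6.11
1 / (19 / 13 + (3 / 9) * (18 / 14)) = 0.53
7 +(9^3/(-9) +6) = -68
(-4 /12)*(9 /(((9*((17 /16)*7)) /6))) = -32 /119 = -0.27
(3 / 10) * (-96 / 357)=-48 / 595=-0.08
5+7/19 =102/19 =5.37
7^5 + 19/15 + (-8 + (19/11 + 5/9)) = 8317262/495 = 16802.55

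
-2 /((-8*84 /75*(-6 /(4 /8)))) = -25 /1344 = -0.02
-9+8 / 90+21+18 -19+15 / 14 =7661 / 630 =12.16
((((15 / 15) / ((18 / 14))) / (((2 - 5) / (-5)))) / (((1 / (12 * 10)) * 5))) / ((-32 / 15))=-175 / 12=-14.58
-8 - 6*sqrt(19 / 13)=-15.25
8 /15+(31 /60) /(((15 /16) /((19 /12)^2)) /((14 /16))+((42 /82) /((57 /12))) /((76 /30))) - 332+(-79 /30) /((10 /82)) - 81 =-1264851067 /2921400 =-432.96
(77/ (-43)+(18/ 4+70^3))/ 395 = 29498233/ 33970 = 868.36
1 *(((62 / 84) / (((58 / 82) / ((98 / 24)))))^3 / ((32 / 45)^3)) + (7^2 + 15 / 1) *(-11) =-200030339016771 / 409179521024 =-488.86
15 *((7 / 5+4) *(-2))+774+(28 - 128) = 512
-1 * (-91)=91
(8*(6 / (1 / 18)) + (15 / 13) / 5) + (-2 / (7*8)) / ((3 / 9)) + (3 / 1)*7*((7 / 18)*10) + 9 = 1042631 / 1092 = 954.79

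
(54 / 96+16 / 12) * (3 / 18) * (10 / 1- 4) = 91 / 48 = 1.90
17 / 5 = 3.40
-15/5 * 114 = -342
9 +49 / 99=940 / 99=9.49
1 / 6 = 0.17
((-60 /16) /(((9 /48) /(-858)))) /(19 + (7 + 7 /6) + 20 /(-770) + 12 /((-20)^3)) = 7927920000 /12538307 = 632.30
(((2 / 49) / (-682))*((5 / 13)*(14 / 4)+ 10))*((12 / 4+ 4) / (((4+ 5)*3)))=-295 / 1675674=-0.00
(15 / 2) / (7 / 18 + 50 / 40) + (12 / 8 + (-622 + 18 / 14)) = -507691 / 826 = -614.64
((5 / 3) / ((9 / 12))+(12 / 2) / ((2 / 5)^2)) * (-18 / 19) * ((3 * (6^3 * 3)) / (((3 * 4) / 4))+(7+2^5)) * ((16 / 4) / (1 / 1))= -1964820 / 19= -103411.58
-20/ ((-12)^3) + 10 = 4325/ 432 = 10.01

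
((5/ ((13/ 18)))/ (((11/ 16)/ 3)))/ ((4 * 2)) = 540/ 143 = 3.78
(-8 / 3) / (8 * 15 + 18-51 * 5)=0.02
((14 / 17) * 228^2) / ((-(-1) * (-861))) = -49.72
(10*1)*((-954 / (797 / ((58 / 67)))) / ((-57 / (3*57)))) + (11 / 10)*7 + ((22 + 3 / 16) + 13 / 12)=795305167 / 12815760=62.06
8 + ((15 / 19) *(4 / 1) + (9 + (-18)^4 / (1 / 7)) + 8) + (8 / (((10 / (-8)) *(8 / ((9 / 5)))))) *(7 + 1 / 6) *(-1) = 349063477 / 475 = 734870.48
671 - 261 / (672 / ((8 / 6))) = 37547 / 56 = 670.48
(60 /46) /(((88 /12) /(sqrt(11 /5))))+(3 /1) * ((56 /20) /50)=21 /125+9 * sqrt(55) /253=0.43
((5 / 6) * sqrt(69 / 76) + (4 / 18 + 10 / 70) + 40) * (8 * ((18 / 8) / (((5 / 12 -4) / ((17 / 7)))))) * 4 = -4150176 / 2107 -6120 * sqrt(1311) / 5719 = -2008.46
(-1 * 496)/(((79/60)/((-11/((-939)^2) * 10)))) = 1091200/23218653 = 0.05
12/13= 0.92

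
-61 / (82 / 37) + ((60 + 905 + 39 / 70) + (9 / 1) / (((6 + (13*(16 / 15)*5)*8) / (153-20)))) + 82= 2467175539 / 2413670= 1022.17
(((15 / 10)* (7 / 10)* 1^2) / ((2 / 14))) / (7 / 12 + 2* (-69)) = -441 / 8245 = -0.05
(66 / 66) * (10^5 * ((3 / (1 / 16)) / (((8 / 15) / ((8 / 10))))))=7200000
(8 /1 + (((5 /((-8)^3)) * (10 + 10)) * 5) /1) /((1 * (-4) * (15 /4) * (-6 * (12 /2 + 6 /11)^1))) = 9889 /829440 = 0.01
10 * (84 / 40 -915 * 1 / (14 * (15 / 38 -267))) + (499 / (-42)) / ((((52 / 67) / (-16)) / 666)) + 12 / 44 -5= 50134793077 / 307307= 163142.37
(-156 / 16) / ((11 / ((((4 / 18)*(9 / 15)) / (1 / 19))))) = -247 / 110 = -2.25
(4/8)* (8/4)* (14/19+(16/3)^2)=4990/171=29.18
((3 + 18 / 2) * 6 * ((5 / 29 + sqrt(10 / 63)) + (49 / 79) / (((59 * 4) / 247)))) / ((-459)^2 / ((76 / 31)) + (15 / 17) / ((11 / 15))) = 113696 * sqrt(70) / 2849781333 + 12626139768 / 18342956809537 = 0.00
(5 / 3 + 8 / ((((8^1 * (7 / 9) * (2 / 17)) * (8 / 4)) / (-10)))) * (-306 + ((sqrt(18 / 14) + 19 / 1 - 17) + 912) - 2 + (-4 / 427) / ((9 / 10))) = -32163.09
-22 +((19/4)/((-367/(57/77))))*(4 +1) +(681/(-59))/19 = -2870741563/126713356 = -22.66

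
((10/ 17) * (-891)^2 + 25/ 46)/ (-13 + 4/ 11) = -4017042535/ 108698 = -36955.99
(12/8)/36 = 1/24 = 0.04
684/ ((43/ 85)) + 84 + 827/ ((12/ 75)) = 1136033/ 172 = 6604.84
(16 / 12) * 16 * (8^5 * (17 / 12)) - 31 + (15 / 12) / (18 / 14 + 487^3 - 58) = 9607904797561049 / 9702104688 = 990290.78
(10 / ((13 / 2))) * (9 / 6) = 30 / 13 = 2.31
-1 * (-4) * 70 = 280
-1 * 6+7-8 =-7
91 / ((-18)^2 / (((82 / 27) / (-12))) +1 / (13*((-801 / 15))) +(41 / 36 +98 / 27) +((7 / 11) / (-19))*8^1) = -97438064724 / 1365948880253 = -0.07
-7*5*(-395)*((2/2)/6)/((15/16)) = 22120/9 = 2457.78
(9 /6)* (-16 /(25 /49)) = -1176 /25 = -47.04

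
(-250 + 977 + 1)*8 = 5824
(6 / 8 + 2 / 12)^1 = 11 / 12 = 0.92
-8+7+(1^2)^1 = 0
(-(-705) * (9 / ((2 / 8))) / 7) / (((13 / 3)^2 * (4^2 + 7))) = 228420 / 27209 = 8.40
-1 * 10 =-10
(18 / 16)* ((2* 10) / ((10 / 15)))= 135 / 4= 33.75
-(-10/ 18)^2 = -25/ 81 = -0.31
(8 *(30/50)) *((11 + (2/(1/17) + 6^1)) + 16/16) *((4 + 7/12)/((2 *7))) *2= 1144/7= 163.43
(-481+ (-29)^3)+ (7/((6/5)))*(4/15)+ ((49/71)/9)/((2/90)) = -15888731/639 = -24864.99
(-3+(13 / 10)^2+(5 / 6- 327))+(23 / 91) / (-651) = -1940006821 / 5924100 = -327.48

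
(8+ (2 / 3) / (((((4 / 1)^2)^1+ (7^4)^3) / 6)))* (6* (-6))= -3986290718640 / 13841287217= -288.00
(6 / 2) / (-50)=-3 / 50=-0.06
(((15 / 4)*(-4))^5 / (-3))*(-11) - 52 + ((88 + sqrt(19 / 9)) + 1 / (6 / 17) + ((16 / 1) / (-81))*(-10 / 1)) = -451062139 / 162 + sqrt(19) / 3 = -2784332.74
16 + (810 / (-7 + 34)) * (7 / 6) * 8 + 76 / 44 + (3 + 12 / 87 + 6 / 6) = 96295 / 319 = 301.87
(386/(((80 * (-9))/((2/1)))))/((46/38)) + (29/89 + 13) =4583677/368460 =12.44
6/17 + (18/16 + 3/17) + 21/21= 361/136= 2.65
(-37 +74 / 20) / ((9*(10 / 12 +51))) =-111 / 1555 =-0.07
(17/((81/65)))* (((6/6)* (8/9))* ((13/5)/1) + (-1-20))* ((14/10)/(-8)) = 1301027/29160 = 44.62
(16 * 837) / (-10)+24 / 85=-113808 / 85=-1338.92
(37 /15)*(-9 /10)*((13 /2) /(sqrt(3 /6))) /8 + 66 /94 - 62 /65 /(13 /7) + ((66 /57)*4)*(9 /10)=3287681 /754585 - 1443*sqrt(2) /800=1.81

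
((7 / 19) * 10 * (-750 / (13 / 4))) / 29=-210000 / 7163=-29.32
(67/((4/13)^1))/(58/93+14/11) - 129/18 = 2506259/23280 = 107.66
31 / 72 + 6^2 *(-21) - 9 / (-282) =-2556739 / 3384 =-755.54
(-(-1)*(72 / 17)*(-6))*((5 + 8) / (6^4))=-13 / 51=-0.25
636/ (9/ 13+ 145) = 4134/ 947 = 4.37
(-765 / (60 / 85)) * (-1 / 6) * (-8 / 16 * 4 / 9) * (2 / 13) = -1445 / 234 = -6.18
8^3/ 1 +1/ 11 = 5633/ 11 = 512.09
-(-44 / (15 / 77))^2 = -11478544 / 225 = -51015.75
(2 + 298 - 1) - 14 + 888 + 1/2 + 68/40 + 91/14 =11817/10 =1181.70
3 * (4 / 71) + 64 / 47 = 5108 / 3337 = 1.53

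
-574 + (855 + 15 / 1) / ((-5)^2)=-2696 / 5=-539.20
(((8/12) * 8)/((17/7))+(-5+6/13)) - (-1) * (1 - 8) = -9.34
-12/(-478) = 6/239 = 0.03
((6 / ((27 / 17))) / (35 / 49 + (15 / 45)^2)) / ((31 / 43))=5117 / 806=6.35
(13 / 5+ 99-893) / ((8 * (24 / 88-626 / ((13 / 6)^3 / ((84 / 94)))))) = 1.81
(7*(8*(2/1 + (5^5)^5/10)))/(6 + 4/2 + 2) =834465026855468806/5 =166893005371093761.20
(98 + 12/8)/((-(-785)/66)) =6567/785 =8.37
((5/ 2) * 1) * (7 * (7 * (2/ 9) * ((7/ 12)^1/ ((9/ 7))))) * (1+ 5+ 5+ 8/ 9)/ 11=1284535/ 96228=13.35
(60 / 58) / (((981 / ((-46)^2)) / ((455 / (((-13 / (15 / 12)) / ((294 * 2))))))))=-181447000 / 3161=-57401.77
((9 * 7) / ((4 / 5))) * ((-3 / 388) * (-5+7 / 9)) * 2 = 1995 / 388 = 5.14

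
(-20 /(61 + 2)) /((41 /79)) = -1580 /2583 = -0.61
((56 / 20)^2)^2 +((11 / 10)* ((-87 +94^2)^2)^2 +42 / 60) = 4028156809936914541 / 625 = 6445050895899063.27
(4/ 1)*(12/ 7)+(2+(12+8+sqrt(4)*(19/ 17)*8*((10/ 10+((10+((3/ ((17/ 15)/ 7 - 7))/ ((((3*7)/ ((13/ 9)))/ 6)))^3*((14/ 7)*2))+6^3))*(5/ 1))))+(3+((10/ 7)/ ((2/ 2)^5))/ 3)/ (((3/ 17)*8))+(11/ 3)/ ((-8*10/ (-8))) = 5755557714213001/ 283161867480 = 20326.03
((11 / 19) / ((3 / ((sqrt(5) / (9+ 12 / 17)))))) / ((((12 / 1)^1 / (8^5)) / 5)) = 139264 * sqrt(5) / 513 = 607.02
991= 991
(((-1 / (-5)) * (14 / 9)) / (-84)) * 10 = -1 / 27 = -0.04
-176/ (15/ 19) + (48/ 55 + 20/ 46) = -168214/ 759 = -221.63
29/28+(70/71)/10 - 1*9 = -15637/1988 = -7.87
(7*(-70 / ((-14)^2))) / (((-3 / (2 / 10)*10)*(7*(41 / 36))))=3 / 1435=0.00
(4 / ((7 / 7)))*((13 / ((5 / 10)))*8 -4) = 816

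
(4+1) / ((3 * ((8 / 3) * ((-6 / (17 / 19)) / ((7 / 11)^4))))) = -204085 / 13352592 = -0.02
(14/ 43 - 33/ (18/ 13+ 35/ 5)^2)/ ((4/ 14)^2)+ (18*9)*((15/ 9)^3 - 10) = -1781473213/ 2043532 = -871.76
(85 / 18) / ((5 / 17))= 289 / 18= 16.06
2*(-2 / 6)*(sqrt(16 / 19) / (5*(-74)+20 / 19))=4*sqrt(19) / 10515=0.00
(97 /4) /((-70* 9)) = -97 /2520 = -0.04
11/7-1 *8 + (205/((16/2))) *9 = 12555/56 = 224.20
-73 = -73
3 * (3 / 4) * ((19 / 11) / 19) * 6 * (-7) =-189 / 22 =-8.59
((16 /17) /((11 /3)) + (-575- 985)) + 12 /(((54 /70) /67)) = -870988 /1683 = -517.52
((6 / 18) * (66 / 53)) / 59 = 22 / 3127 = 0.01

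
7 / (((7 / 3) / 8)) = 24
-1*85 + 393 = 308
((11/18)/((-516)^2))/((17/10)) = 55/40737168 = 0.00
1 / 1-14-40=-53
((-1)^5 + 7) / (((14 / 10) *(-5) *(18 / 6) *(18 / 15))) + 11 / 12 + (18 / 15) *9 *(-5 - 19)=-258.52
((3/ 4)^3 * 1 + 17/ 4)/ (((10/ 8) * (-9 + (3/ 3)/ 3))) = -69/ 160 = -0.43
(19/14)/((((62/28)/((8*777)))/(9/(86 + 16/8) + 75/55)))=1904427/341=5584.83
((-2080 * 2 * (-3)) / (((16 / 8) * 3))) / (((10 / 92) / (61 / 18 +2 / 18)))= 66976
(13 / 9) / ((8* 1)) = 13 / 72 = 0.18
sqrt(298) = 17.26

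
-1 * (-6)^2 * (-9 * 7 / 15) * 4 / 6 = 504 / 5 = 100.80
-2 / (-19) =2 / 19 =0.11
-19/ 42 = -0.45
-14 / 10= -7 / 5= -1.40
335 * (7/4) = 586.25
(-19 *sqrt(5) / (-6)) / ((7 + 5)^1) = 19 *sqrt(5) / 72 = 0.59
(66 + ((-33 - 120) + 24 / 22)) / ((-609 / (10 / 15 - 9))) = -375 / 319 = -1.18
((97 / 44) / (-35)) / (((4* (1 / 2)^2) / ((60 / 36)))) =-97 / 924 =-0.10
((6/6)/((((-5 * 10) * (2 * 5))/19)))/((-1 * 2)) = 19/1000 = 0.02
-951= -951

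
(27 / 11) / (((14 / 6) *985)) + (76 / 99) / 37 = 550993 / 25256385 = 0.02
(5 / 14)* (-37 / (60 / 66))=-14.54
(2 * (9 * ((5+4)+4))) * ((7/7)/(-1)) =-234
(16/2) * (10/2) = 40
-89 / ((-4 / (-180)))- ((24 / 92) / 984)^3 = -214940162370241 / 53667955648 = -4005.00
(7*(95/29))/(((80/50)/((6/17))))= 9975/1972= 5.06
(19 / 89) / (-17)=-19 / 1513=-0.01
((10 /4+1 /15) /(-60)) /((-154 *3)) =1 /10800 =0.00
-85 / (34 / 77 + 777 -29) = -77 / 678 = -0.11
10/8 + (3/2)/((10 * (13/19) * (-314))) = 101993/81640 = 1.25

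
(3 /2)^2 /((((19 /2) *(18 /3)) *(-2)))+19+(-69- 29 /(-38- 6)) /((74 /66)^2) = -7362769 /208088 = -35.38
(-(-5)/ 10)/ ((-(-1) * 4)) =1/ 8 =0.12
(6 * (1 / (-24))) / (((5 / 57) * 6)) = -19 / 40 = -0.48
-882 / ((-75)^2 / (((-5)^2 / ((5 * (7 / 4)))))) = -0.45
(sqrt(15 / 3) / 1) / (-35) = -sqrt(5) / 35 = -0.06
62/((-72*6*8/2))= -31/864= -0.04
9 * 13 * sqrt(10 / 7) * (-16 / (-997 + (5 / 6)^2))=5184 * sqrt(70) / 19313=2.25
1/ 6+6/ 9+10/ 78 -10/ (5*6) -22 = -1667/ 78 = -21.37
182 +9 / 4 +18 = 809 / 4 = 202.25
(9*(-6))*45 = -2430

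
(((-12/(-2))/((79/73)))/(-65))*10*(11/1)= -9636/1027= -9.38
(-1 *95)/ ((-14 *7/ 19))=1805/ 98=18.42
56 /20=14 /5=2.80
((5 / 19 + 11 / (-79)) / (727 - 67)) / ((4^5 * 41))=31 / 6931978240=0.00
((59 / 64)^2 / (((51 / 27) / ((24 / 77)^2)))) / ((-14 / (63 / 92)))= -2537649 / 1186938368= -0.00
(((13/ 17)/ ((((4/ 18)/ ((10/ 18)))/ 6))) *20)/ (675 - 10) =780/ 2261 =0.34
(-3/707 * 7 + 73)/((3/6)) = 14740/101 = 145.94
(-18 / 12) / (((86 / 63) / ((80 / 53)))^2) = -9525600 / 5193841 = -1.83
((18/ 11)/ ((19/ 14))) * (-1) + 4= 584/ 209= 2.79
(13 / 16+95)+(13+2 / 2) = 1757 / 16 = 109.81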